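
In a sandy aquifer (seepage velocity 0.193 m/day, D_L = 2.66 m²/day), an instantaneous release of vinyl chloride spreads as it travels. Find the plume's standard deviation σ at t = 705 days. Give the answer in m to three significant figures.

Dispersive spreading gives a Gaussian with σ² = 2Dt; advection only shifts the center.
σ = √(2 × 2.66 × 705) = 61.2 m.

61.2 m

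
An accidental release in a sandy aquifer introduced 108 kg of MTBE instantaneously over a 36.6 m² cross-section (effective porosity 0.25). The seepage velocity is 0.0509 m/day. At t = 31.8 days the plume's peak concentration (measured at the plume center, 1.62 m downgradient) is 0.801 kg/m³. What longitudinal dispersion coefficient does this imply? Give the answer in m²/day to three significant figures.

At the plume center C_max = M/(n_e·A·√(4πDt)), so D = M²/(4πt·(n_e·A·C_max)²).
n_e·A·C_max = 0.25 × 36.6 × 0.801 = 7.329 kg/m.
D = 108²/(4π × 31.8 × 7.329²) = 0.543 m²/day.

0.543 m²/day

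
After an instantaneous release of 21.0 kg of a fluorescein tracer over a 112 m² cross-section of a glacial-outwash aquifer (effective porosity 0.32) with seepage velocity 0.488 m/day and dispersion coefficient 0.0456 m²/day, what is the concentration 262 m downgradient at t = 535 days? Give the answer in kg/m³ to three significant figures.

0.0332 kg/m³

For an instantaneous plane source, C(x,t) = M/(n_e·A·√(4πDt)) · exp(−(x−vt)²/(4Dt)), with n_e·A the pore (flow) area.
Plume center vt = 0.488 × 535 = 261.08 m, so the well at 262 m is 0.92 m downgradient of the peak.
√(4πDt) = 17.51 m, giving peak height M/(n_e·A·√(4πDt)) = 21.0/(0.32 × 112 × 17.51) = 0.03346 kg/m³.
(x−vt)²/(4Dt) = (0.92)²/(4 × 0.0456 × 535) = 0.008674; exp(−0.008674) = 0.9914.
C = 0.03346 × 0.9914 = 0.0332 kg/m³.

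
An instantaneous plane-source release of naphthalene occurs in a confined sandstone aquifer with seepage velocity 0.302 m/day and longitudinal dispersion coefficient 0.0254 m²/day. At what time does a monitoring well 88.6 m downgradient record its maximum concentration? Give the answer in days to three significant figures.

293 days

For the 1D instantaneous-source solution, setting ∂C/∂t = 0 at fixed x gives v²t² + 2Dt − x² = 0, so t = (√(D² + v²x²) − D)/v².
√(D² + v²x²) = √(0.0254² + 0.302² × 88.6²) = 26.76; v² = 0.091204.
t = (26.76 − 0.0254)/0.091204 = 293 days (vs. the pure-advection estimate x/v = 293 d).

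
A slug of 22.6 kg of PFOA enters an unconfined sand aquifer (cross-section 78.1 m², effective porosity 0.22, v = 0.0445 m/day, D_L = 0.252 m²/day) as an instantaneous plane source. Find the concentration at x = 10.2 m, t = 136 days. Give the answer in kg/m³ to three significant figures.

For an instantaneous plane source, C(x,t) = M/(n_e·A·√(4πDt)) · exp(−(x−vt)²/(4Dt)), with n_e·A the pore (flow) area.
Plume center vt = 0.0445 × 136 = 6.052 m, so the well at 10.2 m is 4.148 m downgradient of the peak.
√(4πDt) = 20.75 m, giving peak height M/(n_e·A·√(4πDt)) = 22.6/(0.22 × 78.1 × 20.75) = 0.06339 kg/m³.
(x−vt)²/(4Dt) = (4.148)²/(4 × 0.252 × 136) = 0.1255; exp(−0.1255) = 0.8821.
C = 0.06339 × 0.8821 = 0.0559 kg/m³.

0.0559 kg/m³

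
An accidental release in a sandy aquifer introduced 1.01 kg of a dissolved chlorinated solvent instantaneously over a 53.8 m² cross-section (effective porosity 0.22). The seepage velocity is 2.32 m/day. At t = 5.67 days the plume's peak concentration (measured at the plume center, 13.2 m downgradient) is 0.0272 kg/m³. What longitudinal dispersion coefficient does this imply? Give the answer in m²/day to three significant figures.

0.138 m²/day

At the plume center C_max = M/(n_e·A·√(4πDt)), so D = M²/(4πt·(n_e·A·C_max)²).
n_e·A·C_max = 0.22 × 53.8 × 0.0272 = 0.3219 kg/m.
D = 1.01²/(4π × 5.67 × 0.3219²) = 0.138 m²/day.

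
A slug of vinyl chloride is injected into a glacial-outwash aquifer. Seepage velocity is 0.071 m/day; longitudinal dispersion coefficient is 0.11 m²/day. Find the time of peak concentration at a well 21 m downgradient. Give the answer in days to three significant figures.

For the 1D instantaneous-source solution, setting ∂C/∂t = 0 at fixed x gives v²t² + 2Dt − x² = 0, so t = (√(D² + v²x²) − D)/v².
√(D² + v²x²) = √(0.11² + 0.071² × 21²) = 1.495; v² = 0.005041.
t = (1.495 − 0.11)/0.005041 = 275 days (vs. the pure-advection estimate x/v = 296 d).

275 days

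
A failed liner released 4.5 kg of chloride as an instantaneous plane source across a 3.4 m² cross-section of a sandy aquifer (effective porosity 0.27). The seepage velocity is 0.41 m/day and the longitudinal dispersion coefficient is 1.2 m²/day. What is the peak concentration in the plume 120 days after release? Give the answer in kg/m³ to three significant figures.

The peak of an instantaneous 1D plume sits at x = vt; there the Gaussian factor is 1 and C_max = M/(n_e·A·√(4πDt)), where n_e·A is the pore area the mass is dissolved in.
√(4πDt) = √(4π × 1.2 × 120) = 42.54 m, so C_max = 4.5/(0.27 × 3.4 × 42.54) = 0.115 kg/m³.

0.115 kg/m³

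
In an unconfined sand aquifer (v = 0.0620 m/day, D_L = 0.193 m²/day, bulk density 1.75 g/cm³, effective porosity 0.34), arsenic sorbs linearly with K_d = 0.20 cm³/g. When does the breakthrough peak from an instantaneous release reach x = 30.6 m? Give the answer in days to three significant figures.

905 days

Retardation factor R = 1 + ρ_b·K_d/n = 1 + 1.75 × 0.20/0.34 = 2.029.
Sorption retards both mechanisms: v_R = v/R = 0.03056 m/day, D_R = D/R = 0.09512 m²/day.
Peak time from v_R²t² + 2D_R t − x² = 0: t = (√(D_R² + v_R²x²) − D_R)/v_R².
√(D_R² + v_R²x²) = √(0.09512² + 0.03056² × 30.6²) = 0.9400; v_R² = 0.0009339.
t = (0.9400 − 0.09512)/0.0009339 = 905 days.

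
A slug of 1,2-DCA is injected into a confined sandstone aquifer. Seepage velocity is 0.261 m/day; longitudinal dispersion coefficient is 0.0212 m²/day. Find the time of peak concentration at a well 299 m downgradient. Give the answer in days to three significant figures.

1150 days

For the 1D instantaneous-source solution, setting ∂C/∂t = 0 at fixed x gives v²t² + 2Dt − x² = 0, so t = (√(D² + v²x²) − D)/v².
√(D² + v²x²) = √(0.0212² + 0.261² × 299²) = 78.04; v² = 0.068121.
t = (78.04 − 0.0212)/0.068121 = 1150 days (vs. the pure-advection estimate x/v = 1150 d).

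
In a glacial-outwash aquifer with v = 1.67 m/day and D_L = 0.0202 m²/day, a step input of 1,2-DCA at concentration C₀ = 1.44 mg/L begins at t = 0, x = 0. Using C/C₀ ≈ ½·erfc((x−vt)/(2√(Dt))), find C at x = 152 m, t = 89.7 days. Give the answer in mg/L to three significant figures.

For a continuous step input, C/C₀ ≈ ½·erfc((x−vt)/(2√(Dt))).
vt = 1.67 × 89.7 = 149.799 m and 2√(Dt) = 2√(0.0202 × 89.7) = 2.692 m.
Argument (x−vt)/(2√(Dt)) = (152 − 149.799)/2.692 = 0.8176; ½·erfc(0.8176) = 0.1238.
C = 1.44 × 0.1238 = 0.178 mg/L.

0.178 mg/L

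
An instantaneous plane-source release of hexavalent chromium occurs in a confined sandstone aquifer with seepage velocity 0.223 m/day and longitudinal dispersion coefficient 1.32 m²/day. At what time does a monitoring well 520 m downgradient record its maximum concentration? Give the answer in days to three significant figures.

2310 days

For the 1D instantaneous-source solution, setting ∂C/∂t = 0 at fixed x gives v²t² + 2Dt − x² = 0, so t = (√(D² + v²x²) − D)/v².
√(D² + v²x²) = √(1.32² + 0.223² × 520²) = 116.0; v² = 0.049729.
t = (116.0 − 1.32)/0.049729 = 2310 days (vs. the pure-advection estimate x/v = 2330 d).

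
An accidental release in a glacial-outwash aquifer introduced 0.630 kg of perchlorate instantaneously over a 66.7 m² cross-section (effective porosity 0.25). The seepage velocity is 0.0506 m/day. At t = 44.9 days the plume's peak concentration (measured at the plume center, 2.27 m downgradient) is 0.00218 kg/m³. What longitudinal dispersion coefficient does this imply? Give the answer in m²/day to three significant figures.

0.532 m²/day

At the plume center C_max = M/(n_e·A·√(4πDt)), so D = M²/(4πt·(n_e·A·C_max)²).
n_e·A·C_max = 0.25 × 66.7 × 0.00218 = 0.03635 kg/m.
D = 0.630²/(4π × 44.9 × 0.03635²) = 0.532 m²/day.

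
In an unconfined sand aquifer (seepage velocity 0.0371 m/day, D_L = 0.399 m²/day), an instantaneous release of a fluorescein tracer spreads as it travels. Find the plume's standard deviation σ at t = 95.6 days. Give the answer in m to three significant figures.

8.73 m

Dispersive spreading gives a Gaussian with σ² = 2Dt; advection only shifts the center.
σ = √(2 × 0.399 × 95.6) = 8.73 m.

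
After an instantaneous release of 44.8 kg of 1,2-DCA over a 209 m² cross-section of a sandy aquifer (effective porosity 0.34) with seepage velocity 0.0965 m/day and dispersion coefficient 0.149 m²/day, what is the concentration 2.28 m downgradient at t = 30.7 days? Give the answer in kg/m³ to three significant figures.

For an instantaneous plane source, C(x,t) = M/(n_e·A·√(4πDt)) · exp(−(x−vt)²/(4Dt)), with n_e·A the pore (flow) area.
Plume center vt = 0.0965 × 30.7 = 2.96255 m, so the well at 2.28 m is 0.68255 m upgradient of the peak.
√(4πDt) = 7.582 m, giving peak height M/(n_e·A·√(4πDt)) = 44.8/(0.34 × 209 × 7.582) = 0.08315 kg/m³.
(x−vt)²/(4Dt) = (-0.68255)²/(4 × 0.149 × 30.7) = 0.02546; exp(−0.02546) = 0.9749.
C = 0.08315 × 0.9749 = 0.0811 kg/m³.

0.0811 kg/m³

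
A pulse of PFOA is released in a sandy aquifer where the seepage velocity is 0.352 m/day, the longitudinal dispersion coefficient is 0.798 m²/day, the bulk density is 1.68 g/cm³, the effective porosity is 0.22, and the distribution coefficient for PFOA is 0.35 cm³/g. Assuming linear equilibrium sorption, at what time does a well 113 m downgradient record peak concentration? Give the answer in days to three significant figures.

Retardation factor R = 1 + ρ_b·K_d/n = 1 + 1.68 × 0.35/0.22 = 3.673.
Sorption retards both mechanisms: v_R = v/R = 0.09583 m/day, D_R = D/R = 0.2173 m²/day.
Peak time from v_R²t² + 2D_R t − x² = 0: t = (√(D_R² + v_R²x²) − D_R)/v_R².
√(D_R² + v_R²x²) = √(0.2173² + 0.09583² × 113²) = 10.83; v_R² = 0.009183.
t = (10.83 − 0.2173)/0.009183 = 1160 days.

1160 days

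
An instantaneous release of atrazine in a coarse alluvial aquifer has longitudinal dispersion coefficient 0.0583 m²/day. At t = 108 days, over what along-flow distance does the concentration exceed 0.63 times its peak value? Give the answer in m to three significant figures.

The plume is Gaussian with σ = √(2Dt) = √(2 × 0.0583 × 108) = 3.549 m.
C/C_peak = exp(−Δx²/(2σ²)) = 0.63 ⇒ Δx = σ·√(−2 ln 0.63) = 3.549 × 0.9613 = 3.412 m.
Width = 2Δx = 6.82 m.

6.82 m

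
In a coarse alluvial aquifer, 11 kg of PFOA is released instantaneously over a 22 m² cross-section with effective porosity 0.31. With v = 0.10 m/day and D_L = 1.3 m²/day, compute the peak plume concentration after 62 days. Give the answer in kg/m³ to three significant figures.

0.0507 kg/m³

The peak of an instantaneous 1D plume sits at x = vt; there the Gaussian factor is 1 and C_max = M/(n_e·A·√(4πDt)), where n_e·A is the pore area the mass is dissolved in.
√(4πDt) = √(4π × 1.3 × 62) = 31.83 m, so C_max = 11/(0.31 × 22 × 31.83) = 0.0507 kg/m³.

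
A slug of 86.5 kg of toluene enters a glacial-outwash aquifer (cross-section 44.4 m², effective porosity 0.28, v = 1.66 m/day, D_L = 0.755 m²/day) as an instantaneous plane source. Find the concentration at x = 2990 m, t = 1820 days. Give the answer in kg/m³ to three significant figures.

0.0444 kg/m³

For an instantaneous plane source, C(x,t) = M/(n_e·A·√(4πDt)) · exp(−(x−vt)²/(4Dt)), with n_e·A the pore (flow) area.
Plume center vt = 1.66 × 1820 = 3021.2 m, so the well at 2990 m is 31.2 m upgradient of the peak.
√(4πDt) = 131.4 m, giving peak height M/(n_e·A·√(4πDt)) = 86.5/(0.28 × 44.4 × 131.4) = 0.05295 kg/m³.
(x−vt)²/(4Dt) = (-31.2)²/(4 × 0.755 × 1820) = 0.1771; exp(−0.1771) = 0.8377.
C = 0.05295 × 0.8377 = 0.0444 kg/m³.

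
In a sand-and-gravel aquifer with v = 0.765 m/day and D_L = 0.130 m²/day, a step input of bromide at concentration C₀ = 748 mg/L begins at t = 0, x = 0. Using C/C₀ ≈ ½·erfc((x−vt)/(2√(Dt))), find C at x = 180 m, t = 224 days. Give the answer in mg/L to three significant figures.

For a continuous step input, C/C₀ ≈ ½·erfc((x−vt)/(2√(Dt))).
vt = 0.765 × 224 = 171.36 m and 2√(Dt) = 2√(0.130 × 224) = 10.79 m.
Argument (x−vt)/(2√(Dt)) = (180 − 171.36)/10.79 = 0.8007; ½·erfc(0.8007) = 0.1287.
C = 748 × 0.1287 = 96.3 mg/L.

96.3 mg/L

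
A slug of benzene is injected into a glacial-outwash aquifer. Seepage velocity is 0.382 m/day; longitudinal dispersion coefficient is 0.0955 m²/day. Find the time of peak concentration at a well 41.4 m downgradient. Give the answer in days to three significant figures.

108 days

For the 1D instantaneous-source solution, setting ∂C/∂t = 0 at fixed x gives v²t² + 2Dt − x² = 0, so t = (√(D² + v²x²) − D)/v².
√(D² + v²x²) = √(0.0955² + 0.382² × 41.4²) = 15.82; v² = 0.145924.
t = (15.82 − 0.0955)/0.145924 = 108 days (vs. the pure-advection estimate x/v = 108 d).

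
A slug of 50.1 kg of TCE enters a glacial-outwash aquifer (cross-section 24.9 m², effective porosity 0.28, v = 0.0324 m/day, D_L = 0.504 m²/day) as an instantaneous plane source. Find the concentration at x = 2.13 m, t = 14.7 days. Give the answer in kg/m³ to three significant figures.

For an instantaneous plane source, C(x,t) = M/(n_e·A·√(4πDt)) · exp(−(x−vt)²/(4Dt)), with n_e·A the pore (flow) area.
Plume center vt = 0.0324 × 14.7 = 0.47628 m, so the well at 2.13 m is 1.65372 m downgradient of the peak.
√(4πDt) = 9.649 m, giving peak height M/(n_e·A·√(4πDt)) = 50.1/(0.28 × 24.9 × 9.649) = 0.7447 kg/m³.
(x−vt)²/(4Dt) = (1.65372)²/(4 × 0.504 × 14.7) = 0.09228; exp(−0.09228) = 0.9118.
C = 0.7447 × 0.9118 = 0.679 kg/m³.

0.679 kg/m³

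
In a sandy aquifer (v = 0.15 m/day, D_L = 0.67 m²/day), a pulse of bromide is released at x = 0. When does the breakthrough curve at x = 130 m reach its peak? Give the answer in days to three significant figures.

For the 1D instantaneous-source solution, setting ∂C/∂t = 0 at fixed x gives v²t² + 2Dt − x² = 0, so t = (√(D² + v²x²) − D)/v².
√(D² + v²x²) = √(0.67² + 0.15² × 130²) = 19.51; v² = 0.0225.
t = (19.51 − 0.67)/0.0225 = 837 days (vs. the pure-advection estimate x/v = 867 d).

837 days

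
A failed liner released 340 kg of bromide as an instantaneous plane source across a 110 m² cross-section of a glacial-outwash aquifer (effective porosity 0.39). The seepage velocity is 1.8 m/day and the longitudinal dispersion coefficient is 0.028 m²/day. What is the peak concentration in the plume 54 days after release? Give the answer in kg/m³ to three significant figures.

The peak of an instantaneous 1D plume sits at x = vt; there the Gaussian factor is 1 and C_max = M/(n_e·A·√(4πDt)), where n_e·A is the pore area the mass is dissolved in.
√(4πDt) = √(4π × 0.028 × 54) = 4.359 m, so C_max = 340/(0.39 × 110 × 4.359) = 1.82 kg/m³.

1.82 kg/m³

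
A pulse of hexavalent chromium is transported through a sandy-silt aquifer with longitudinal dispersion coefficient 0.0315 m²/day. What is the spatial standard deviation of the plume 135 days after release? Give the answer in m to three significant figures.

Dispersive spreading gives a Gaussian with σ² = 2Dt; advection only shifts the center.
σ = √(2 × 0.0315 × 135) = 2.92 m.

2.92 m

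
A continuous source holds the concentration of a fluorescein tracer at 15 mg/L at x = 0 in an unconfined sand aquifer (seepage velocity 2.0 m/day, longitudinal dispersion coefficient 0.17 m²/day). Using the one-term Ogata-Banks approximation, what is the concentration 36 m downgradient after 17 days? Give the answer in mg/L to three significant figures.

For a continuous step input, C/C₀ ≈ ½·erfc((x−vt)/(2√(Dt))).
vt = 2.0 × 17 = 34 m and 2√(Dt) = 2√(0.17 × 17) = 3.400 m.
Argument (x−vt)/(2√(Dt)) = (36 − 34)/3.400 = 0.5882; ½·erfc(0.5882) = 0.2027.
C = 15 × 0.2027 = 3.04 mg/L.

3.04 mg/L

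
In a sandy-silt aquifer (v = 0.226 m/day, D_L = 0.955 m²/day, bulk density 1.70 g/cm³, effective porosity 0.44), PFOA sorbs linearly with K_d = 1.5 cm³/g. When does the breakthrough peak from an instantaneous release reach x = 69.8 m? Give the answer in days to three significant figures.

1980 days

Retardation factor R = 1 + ρ_b·K_d/n = 1 + 1.70 × 1.5/0.44 = 6.795.
Sorption retards both mechanisms: v_R = v/R = 0.03326 m/day, D_R = D/R = 0.1405 m²/day.
Peak time from v_R²t² + 2D_R t − x² = 0: t = (√(D_R² + v_R²x²) − D_R)/v_R².
√(D_R² + v_R²x²) = √(0.1405² + 0.03326² × 69.8²) = 2.326; v_R² = 0.001106.
t = (2.326 − 0.1405)/0.001106 = 1980 days.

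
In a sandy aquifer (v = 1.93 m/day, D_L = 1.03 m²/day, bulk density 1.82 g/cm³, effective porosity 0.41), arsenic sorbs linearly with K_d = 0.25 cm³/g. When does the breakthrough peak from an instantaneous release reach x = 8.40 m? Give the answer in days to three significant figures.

8.62 days

Retardation factor R = 1 + ρ_b·K_d/n = 1 + 1.82 × 0.25/0.41 = 2.110.
Sorption retards both mechanisms: v_R = v/R = 0.9147 m/day, D_R = D/R = 0.4882 m²/day.
Peak time from v_R²t² + 2D_R t − x² = 0: t = (√(D_R² + v_R²x²) − D_R)/v_R².
√(D_R² + v_R²x²) = √(0.4882² + 0.9147² × 8.40²) = 7.699; v_R² = 0.8367.
t = (7.699 − 0.4882)/0.8367 = 8.62 days.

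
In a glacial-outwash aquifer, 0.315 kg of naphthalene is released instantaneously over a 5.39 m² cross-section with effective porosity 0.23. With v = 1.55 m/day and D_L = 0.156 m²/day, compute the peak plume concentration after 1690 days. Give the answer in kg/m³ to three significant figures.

The peak of an instantaneous 1D plume sits at x = vt; there the Gaussian factor is 1 and C_max = M/(n_e·A·√(4πDt)), where n_e·A is the pore area the mass is dissolved in.
√(4πDt) = √(4π × 0.156 × 1690) = 57.56 m, so C_max = 0.315/(0.23 × 5.39 × 57.56) = 0.00441 kg/m³.

0.00441 kg/m³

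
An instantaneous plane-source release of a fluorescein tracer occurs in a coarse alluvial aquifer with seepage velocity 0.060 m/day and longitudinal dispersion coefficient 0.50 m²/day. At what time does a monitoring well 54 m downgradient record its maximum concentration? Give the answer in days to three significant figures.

For the 1D instantaneous-source solution, setting ∂C/∂t = 0 at fixed x gives v²t² + 2Dt − x² = 0, so t = (√(D² + v²x²) − D)/v².
√(D² + v²x²) = √(0.50² + 0.060² × 54²) = 3.278; v² = 0.0036.
t = (3.278 − 0.50)/0.0036 = 772 days (vs. the pure-advection estimate x/v = 900 d).

772 days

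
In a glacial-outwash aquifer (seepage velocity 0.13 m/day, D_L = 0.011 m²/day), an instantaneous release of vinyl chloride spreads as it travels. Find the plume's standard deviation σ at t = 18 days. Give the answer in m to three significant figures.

Dispersive spreading gives a Gaussian with σ² = 2Dt; advection only shifts the center.
σ = √(2 × 0.011 × 18) = 0.629 m.

0.629 m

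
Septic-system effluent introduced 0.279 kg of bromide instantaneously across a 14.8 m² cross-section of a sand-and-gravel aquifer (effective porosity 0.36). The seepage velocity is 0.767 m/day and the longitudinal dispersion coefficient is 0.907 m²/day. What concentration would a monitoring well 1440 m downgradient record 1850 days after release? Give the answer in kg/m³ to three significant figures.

For an instantaneous plane source, C(x,t) = M/(n_e·A·√(4πDt)) · exp(−(x−vt)²/(4Dt)), with n_e·A the pore (flow) area.
Plume center vt = 0.767 × 1850 = 1418.95 m, so the well at 1440 m is 21.05 m downgradient of the peak.
√(4πDt) = 145.2 m, giving peak height M/(n_e·A·√(4πDt)) = 0.279/(0.36 × 14.8 × 145.2) = 0.0003606 kg/m³.
(x−vt)²/(4Dt) = (21.05)²/(4 × 0.907 × 1850) = 0.06602; exp(−0.06602) = 0.9361.
C = 0.0003606 × 0.9361 = 0.000338 kg/m³.

0.000338 kg/m³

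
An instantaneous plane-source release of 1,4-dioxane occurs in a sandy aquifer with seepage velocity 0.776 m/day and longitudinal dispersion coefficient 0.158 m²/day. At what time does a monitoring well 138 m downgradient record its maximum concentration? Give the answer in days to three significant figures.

178 days

For the 1D instantaneous-source solution, setting ∂C/∂t = 0 at fixed x gives v²t² + 2Dt − x² = 0, so t = (√(D² + v²x²) − D)/v².
√(D² + v²x²) = √(0.158² + 0.776² × 138²) = 107.1; v² = 0.602176.
t = (107.1 − 0.158)/0.602176 = 178 days (vs. the pure-advection estimate x/v = 178 d).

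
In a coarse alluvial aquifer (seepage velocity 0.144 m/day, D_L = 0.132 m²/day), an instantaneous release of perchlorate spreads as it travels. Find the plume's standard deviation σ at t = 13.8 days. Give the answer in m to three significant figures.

Dispersive spreading gives a Gaussian with σ² = 2Dt; advection only shifts the center.
σ = √(2 × 0.132 × 13.8) = 1.91 m.

1.91 m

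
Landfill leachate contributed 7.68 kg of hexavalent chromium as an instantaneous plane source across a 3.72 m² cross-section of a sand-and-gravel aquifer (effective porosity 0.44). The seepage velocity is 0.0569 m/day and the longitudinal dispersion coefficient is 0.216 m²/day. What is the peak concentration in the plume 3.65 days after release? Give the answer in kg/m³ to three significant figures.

1.49 kg/m³

The peak of an instantaneous 1D plume sits at x = vt; there the Gaussian factor is 1 and C_max = M/(n_e·A·√(4πDt)), where n_e·A is the pore area the mass is dissolved in.
√(4πDt) = √(4π × 0.216 × 3.65) = 3.148 m, so C_max = 7.68/(0.44 × 3.72 × 3.148) = 1.49 kg/m³.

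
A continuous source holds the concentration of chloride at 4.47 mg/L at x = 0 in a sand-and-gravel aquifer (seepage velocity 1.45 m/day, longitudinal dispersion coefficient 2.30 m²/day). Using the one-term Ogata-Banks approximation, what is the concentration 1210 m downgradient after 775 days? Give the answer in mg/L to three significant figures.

0.332 mg/L

For a continuous step input, C/C₀ ≈ ½·erfc((x−vt)/(2√(Dt))).
vt = 1.45 × 775 = 1123.75 m and 2√(Dt) = 2√(2.30 × 775) = 84.44 m.
Argument (x−vt)/(2√(Dt)) = (1210 − 1123.75)/84.44 = 1.021; ½·erfc(1.021) = 0.07438.
C = 4.47 × 0.07438 = 0.332 mg/L.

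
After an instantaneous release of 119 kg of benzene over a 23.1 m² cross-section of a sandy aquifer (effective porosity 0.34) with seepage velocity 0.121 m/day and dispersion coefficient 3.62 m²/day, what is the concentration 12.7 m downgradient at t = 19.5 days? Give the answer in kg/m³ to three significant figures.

0.348 kg/m³

For an instantaneous plane source, C(x,t) = M/(n_e·A·√(4πDt)) · exp(−(x−vt)²/(4Dt)), with n_e·A the pore (flow) area.
Plume center vt = 0.121 × 19.5 = 2.3595 m, so the well at 12.7 m is 10.3405 m downgradient of the peak.
√(4πDt) = 29.78 m, giving peak height M/(n_e·A·√(4πDt)) = 119/(0.34 × 23.1 × 29.78) = 0.5088 kg/m³.
(x−vt)²/(4Dt) = (10.3405)²/(4 × 3.62 × 19.5) = 0.3787; exp(−0.3787) = 0.6848.
C = 0.5088 × 0.6848 = 0.348 kg/m³.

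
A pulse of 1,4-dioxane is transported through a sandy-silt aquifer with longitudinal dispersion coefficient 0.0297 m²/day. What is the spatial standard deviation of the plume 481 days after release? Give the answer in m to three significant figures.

Dispersive spreading gives a Gaussian with σ² = 2Dt; advection only shifts the center.
σ = √(2 × 0.0297 × 481) = 5.35 m.

5.35 m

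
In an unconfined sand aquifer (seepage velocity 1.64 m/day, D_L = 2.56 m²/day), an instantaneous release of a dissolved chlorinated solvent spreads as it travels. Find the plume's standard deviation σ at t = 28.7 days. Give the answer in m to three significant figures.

Dispersive spreading gives a Gaussian with σ² = 2Dt; advection only shifts the center.
σ = √(2 × 2.56 × 28.7) = 12.1 m.

12.1 m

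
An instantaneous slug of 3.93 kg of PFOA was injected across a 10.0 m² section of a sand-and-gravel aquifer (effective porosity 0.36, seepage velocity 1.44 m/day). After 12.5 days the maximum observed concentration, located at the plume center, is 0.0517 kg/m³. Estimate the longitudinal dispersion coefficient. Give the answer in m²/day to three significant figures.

2.84 m²/day

At the plume center C_max = M/(n_e·A·√(4πDt)), so D = M²/(4πt·(n_e·A·C_max)²).
n_e·A·C_max = 0.36 × 10.0 × 0.0517 = 0.1861 kg/m.
D = 3.93²/(4π × 12.5 × 0.1861²) = 2.84 m²/day.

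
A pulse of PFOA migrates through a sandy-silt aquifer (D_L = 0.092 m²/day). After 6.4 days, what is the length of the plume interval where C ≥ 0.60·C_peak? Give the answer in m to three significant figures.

The plume is Gaussian with σ = √(2Dt) = √(2 × 0.092 × 6.4) = 1.085 m.
C/C_peak = exp(−Δx²/(2σ²)) = 0.60 ⇒ Δx = σ·√(−2 ln 0.60) = 1.085 × 1.011 = 1.097 m.
Width = 2Δx = 2.19 m.

2.19 m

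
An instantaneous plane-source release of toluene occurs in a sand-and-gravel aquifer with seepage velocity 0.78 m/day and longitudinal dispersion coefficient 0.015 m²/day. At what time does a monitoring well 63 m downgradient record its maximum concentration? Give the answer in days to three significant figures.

80.7 days

For the 1D instantaneous-source solution, setting ∂C/∂t = 0 at fixed x gives v²t² + 2Dt − x² = 0, so t = (√(D² + v²x²) − D)/v².
√(D² + v²x²) = √(0.015² + 0.78² × 63²) = 49.14; v² = 0.6084.
t = (49.14 − 0.015)/0.6084 = 80.7 days (vs. the pure-advection estimate x/v = 80.8 d).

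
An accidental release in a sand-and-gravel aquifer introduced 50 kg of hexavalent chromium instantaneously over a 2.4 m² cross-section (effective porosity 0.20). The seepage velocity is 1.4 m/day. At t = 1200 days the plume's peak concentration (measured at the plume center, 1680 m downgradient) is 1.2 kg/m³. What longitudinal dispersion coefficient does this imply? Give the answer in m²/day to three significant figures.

At the plume center C_max = M/(n_e·A·√(4πDt)), so D = M²/(4πt·(n_e·A·C_max)²).
n_e·A·C_max = 0.20 × 2.4 × 1.2 = 0.5760 kg/m.
D = 50²/(4π × 1200 × 0.5760²) = 0.500 m²/day.

0.500 m²/day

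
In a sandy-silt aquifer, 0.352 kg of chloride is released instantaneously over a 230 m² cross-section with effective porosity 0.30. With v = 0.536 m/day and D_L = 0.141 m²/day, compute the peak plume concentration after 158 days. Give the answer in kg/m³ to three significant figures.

The peak of an instantaneous 1D plume sits at x = vt; there the Gaussian factor is 1 and C_max = M/(n_e·A·√(4πDt)), where n_e·A is the pore area the mass is dissolved in.
√(4πDt) = √(4π × 0.141 × 158) = 16.73 m, so C_max = 0.352/(0.30 × 230 × 16.73) = 0.000305 kg/m³.

0.000305 kg/m³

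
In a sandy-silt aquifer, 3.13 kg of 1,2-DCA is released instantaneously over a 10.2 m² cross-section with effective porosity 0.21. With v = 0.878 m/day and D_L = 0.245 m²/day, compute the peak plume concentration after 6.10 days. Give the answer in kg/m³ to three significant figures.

The peak of an instantaneous 1D plume sits at x = vt; there the Gaussian factor is 1 and C_max = M/(n_e·A·√(4πDt)), where n_e·A is the pore area the mass is dissolved in.
√(4πDt) = √(4π × 0.245 × 6.10) = 4.334 m, so C_max = 3.13/(0.21 × 10.2 × 4.334) = 0.337 kg/m³.

0.337 kg/m³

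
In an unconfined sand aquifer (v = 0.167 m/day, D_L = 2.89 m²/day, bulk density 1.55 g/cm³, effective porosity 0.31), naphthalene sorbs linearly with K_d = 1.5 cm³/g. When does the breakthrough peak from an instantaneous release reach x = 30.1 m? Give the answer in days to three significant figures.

Retardation factor R = 1 + ρ_b·K_d/n = 1 + 1.55 × 1.5/0.31 = 8.500.
Sorption retards both mechanisms: v_R = v/R = 0.01965 m/day, D_R = D/R = 0.3400 m²/day.
Peak time from v_R²t² + 2D_R t − x² = 0: t = (√(D_R² + v_R²x²) − D_R)/v_R².
√(D_R² + v_R²x²) = √(0.3400² + 0.01965² × 30.1²) = 0.6822; v_R² = 0.0003861.
t = (0.6822 − 0.3400)/0.0003861 = 886 days.

886 days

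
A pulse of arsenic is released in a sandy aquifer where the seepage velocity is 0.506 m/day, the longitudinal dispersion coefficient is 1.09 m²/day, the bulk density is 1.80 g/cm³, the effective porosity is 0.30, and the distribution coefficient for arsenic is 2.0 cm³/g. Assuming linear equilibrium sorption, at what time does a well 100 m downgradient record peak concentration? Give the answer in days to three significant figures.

Retardation factor R = 1 + ρ_b·K_d/n = 1 + 1.80 × 2.0/0.30 = 13.00.
Sorption retards both mechanisms: v_R = v/R = 0.03892 m/day, D_R = D/R = 0.08385 m²/day.
Peak time from v_R²t² + 2D_R t − x² = 0: t = (√(D_R² + v_R²x²) − D_R)/v_R².
√(D_R² + v_R²x²) = √(0.08385² + 0.03892² × 100²) = 3.893; v_R² = 0.001515.
t = (3.893 − 0.08385)/0.001515 = 2510 days.

2510 days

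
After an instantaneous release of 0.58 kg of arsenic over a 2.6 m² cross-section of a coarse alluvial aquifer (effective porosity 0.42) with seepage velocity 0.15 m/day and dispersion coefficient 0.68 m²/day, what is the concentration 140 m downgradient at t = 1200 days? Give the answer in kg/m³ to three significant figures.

0.00321 kg/m³

For an instantaneous plane source, C(x,t) = M/(n_e·A·√(4πDt)) · exp(−(x−vt)²/(4Dt)), with n_e·A the pore (flow) area.
Plume center vt = 0.15 × 1200 = 180 m, so the well at 140 m is 40 m upgradient of the peak.
√(4πDt) = 101.3 m, giving peak height M/(n_e·A·√(4πDt)) = 0.58/(0.42 × 2.6 × 101.3) = 0.005243 kg/m³.
(x−vt)²/(4Dt) = (-40)²/(4 × 0.68 × 1200) = 0.4902; exp(−0.4902) = 0.6125.
C = 0.005243 × 0.6125 = 0.00321 kg/m³.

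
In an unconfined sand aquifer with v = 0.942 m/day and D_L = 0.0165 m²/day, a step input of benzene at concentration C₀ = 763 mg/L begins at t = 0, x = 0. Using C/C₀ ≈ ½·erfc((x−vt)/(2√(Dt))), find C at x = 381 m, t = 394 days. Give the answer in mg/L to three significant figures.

For a continuous step input, C/C₀ ≈ ½·erfc((x−vt)/(2√(Dt))).
vt = 0.942 × 394 = 371.148 m and 2√(Dt) = 2√(0.0165 × 394) = 5.099 m.
Argument (x−vt)/(2√(Dt)) = (381 − 371.148)/5.099 = 1.932; ½·erfc(1.932) = 0.003145.
C = 763 × 0.003145 = 2.40 mg/L.

2.40 mg/L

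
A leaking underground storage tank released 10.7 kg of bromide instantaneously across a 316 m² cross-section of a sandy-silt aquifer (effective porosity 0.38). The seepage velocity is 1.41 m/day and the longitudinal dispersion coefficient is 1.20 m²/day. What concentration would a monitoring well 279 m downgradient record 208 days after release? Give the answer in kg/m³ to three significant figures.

0.00130 kg/m³

For an instantaneous plane source, C(x,t) = M/(n_e·A·√(4πDt)) · exp(−(x−vt)²/(4Dt)), with n_e·A the pore (flow) area.
Plume center vt = 1.41 × 208 = 293.28 m, so the well at 279 m is 14.28 m upgradient of the peak.
√(4πDt) = 56.01 m, giving peak height M/(n_e·A·√(4πDt)) = 10.7/(0.38 × 316 × 56.01) = 0.001591 kg/m³.
(x−vt)²/(4Dt) = (-14.28)²/(4 × 1.20 × 208) = 0.2042; exp(−0.2042) = 0.8153.
C = 0.001591 × 0.8153 = 0.00130 kg/m³.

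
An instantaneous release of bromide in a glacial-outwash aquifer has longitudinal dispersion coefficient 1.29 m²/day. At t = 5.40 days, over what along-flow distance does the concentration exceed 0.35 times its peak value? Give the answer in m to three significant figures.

The plume is Gaussian with σ = √(2Dt) = √(2 × 1.29 × 5.40) = 3.733 m.
C/C_peak = exp(−Δx²/(2σ²)) = 0.35 ⇒ Δx = σ·√(−2 ln 0.35) = 3.733 × 1.449 = 5.409 m.
Width = 2Δx = 10.8 m.

10.8 m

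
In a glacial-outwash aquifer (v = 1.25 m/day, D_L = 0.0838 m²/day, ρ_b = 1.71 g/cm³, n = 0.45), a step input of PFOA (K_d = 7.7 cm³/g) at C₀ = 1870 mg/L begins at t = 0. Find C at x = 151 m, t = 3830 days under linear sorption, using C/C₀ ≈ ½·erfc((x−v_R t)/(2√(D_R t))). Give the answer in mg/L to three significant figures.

Retardation factor R = 1 + ρ_b·K_d/n = 1 + 1.71 × 7.7/0.45 = 30.26.
Sorption retards both mechanisms: v_R = v/R = 0.04131 m/day, D_R = D/R = 0.002769 m²/day.
v_R·t = 0.04131 × 3830 = 158.2173 m; 2√(D_R t) = 6.513 m; argument = (151 − 158.2173)/6.513 = -1.108.
C = C₀ × ½·erfc(-1.108) = 1870 × 0.9414 = 1760 mg/L.

1760 mg/L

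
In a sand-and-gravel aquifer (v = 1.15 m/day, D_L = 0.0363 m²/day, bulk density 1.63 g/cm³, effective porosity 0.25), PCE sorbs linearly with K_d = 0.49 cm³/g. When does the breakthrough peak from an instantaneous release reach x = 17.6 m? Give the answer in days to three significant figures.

64.1 days

Retardation factor R = 1 + ρ_b·K_d/n = 1 + 1.63 × 0.49/0.25 = 4.195.
Sorption retards both mechanisms: v_R = v/R = 0.2741 m/day, D_R = D/R = 0.008653 m²/day.
Peak time from v_R²t² + 2D_R t − x² = 0: t = (√(D_R² + v_R²x²) − D_R)/v_R².
√(D_R² + v_R²x²) = √(0.008653² + 0.2741² × 17.6²) = 4.824; v_R² = 0.07513.
t = (4.824 − 0.008653)/0.07513 = 64.1 days.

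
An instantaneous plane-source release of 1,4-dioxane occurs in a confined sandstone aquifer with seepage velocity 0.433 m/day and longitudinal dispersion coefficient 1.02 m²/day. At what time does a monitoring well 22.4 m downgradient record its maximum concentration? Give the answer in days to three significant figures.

For the 1D instantaneous-source solution, setting ∂C/∂t = 0 at fixed x gives v²t² + 2Dt − x² = 0, so t = (√(D² + v²x²) − D)/v².
√(D² + v²x²) = √(1.02² + 0.433² × 22.4²) = 9.753; v² = 0.187489.
t = (9.753 − 1.02)/0.187489 = 46.6 days (vs. the pure-advection estimate x/v = 51.7 d).

46.6 days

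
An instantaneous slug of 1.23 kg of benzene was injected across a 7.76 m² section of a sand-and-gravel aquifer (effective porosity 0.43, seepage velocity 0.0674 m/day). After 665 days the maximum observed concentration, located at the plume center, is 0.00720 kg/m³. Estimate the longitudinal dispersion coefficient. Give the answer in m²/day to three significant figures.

At the plume center C_max = M/(n_e·A·√(4πDt)), so D = M²/(4πt·(n_e·A·C_max)²).
n_e·A·C_max = 0.43 × 7.76 × 0.00720 = 0.02402 kg/m.
D = 1.23²/(4π × 665 × 0.02402²) = 0.314 m²/day.

0.314 m²/day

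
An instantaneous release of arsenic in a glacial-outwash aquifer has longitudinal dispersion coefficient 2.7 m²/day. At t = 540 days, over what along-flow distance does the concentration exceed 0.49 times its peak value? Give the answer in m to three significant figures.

The plume is Gaussian with σ = √(2Dt) = √(2 × 2.7 × 540) = 54.00 m.
C/C_peak = exp(−Δx²/(2σ²)) = 0.49 ⇒ Δx = σ·√(−2 ln 0.49) = 54.00 × 1.194 = 64.48 m.
Width = 2Δx = 129 m.

129 m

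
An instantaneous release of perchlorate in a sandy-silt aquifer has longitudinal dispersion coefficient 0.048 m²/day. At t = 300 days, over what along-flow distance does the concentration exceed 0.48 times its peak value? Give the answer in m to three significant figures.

13.0 m

The plume is Gaussian with σ = √(2Dt) = √(2 × 0.048 × 300) = 5.367 m.
C/C_peak = exp(−Δx²/(2σ²)) = 0.48 ⇒ Δx = σ·√(−2 ln 0.48) = 5.367 × 1.212 = 6.505 m.
Width = 2Δx = 13.0 m.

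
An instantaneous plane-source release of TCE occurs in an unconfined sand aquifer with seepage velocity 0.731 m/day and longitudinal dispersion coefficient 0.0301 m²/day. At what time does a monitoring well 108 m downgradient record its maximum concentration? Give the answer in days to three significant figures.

For the 1D instantaneous-source solution, setting ∂C/∂t = 0 at fixed x gives v²t² + 2Dt − x² = 0, so t = (√(D² + v²x²) − D)/v².
√(D² + v²x²) = √(0.0301² + 0.731² × 108²) = 78.95; v² = 0.534361.
t = (78.95 − 0.0301)/0.534361 = 148 days (vs. the pure-advection estimate x/v = 148 d).

148 days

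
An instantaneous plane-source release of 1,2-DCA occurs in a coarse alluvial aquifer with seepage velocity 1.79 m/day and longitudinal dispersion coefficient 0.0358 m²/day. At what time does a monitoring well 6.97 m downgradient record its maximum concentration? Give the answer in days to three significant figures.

For the 1D instantaneous-source solution, setting ∂C/∂t = 0 at fixed x gives v²t² + 2Dt − x² = 0, so t = (√(D² + v²x²) − D)/v².
√(D² + v²x²) = √(0.0358² + 1.79² × 6.97²) = 12.48; v² = 3.2041.
t = (12.48 − 0.0358)/3.2041 = 3.88 days (vs. the pure-advection estimate x/v = 3.89 d).

3.88 days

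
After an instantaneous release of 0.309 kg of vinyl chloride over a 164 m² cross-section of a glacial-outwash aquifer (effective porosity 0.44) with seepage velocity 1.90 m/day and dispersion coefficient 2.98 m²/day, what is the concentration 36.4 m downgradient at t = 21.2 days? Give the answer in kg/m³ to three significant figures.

For an instantaneous plane source, C(x,t) = M/(n_e·A·√(4πDt)) · exp(−(x−vt)²/(4Dt)), with n_e·A the pore (flow) area.
Plume center vt = 1.90 × 21.2 = 40.28 m, so the well at 36.4 m is 3.88 m upgradient of the peak.
√(4πDt) = 28.18 m, giving peak height M/(n_e·A·√(4πDt)) = 0.309/(0.44 × 164 × 28.18) = 0.0001520 kg/m³.
(x−vt)²/(4Dt) = (-3.88)²/(4 × 2.98 × 21.2) = 0.05957; exp(−0.05957) = 0.9422.
C = 0.0001520 × 0.9422 = 0.000143 kg/m³.

0.000143 kg/m³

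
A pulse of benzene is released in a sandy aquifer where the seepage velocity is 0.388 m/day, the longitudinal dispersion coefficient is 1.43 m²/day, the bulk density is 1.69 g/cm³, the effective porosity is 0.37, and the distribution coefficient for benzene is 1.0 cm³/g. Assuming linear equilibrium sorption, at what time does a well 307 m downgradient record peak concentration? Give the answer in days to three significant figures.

4350 days

Retardation factor R = 1 + ρ_b·K_d/n = 1 + 1.69 × 1.0/0.37 = 5.568.
Sorption retards both mechanisms: v_R = v/R = 0.06968 m/day, D_R = D/R = 0.2568 m²/day.
Peak time from v_R²t² + 2D_R t − x² = 0: t = (√(D_R² + v_R²x²) − D_R)/v_R².
√(D_R² + v_R²x²) = √(0.2568² + 0.06968² × 307²) = 21.39; v_R² = 0.004855.
t = (21.39 − 0.2568)/0.004855 = 4350 days.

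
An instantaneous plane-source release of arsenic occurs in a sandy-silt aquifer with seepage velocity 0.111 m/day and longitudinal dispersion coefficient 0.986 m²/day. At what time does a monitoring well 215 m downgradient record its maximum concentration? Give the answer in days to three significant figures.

For the 1D instantaneous-source solution, setting ∂C/∂t = 0 at fixed x gives v²t² + 2Dt − x² = 0, so t = (√(D² + v²x²) − D)/v².
√(D² + v²x²) = √(0.986² + 0.111² × 215²) = 23.89; v² = 0.012321.
t = (23.89 − 0.986)/0.012321 = 1860 days (vs. the pure-advection estimate x/v = 1940 d).

1860 days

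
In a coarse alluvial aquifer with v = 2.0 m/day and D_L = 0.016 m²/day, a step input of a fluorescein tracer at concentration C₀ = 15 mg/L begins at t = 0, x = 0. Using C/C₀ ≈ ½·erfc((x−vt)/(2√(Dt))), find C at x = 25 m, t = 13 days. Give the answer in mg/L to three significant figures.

For a continuous step input, C/C₀ ≈ ½·erfc((x−vt)/(2√(Dt))).
vt = 2.0 × 13 = 26 m and 2√(Dt) = 2√(0.016 × 13) = 0.9121 m.
Argument (x−vt)/(2√(Dt)) = (25 − 26)/0.9121 = -1.096; ½·erfc(-1.096) = 0.9394.
C = 15 × 0.9394 = 14.1 mg/L.

14.1 mg/L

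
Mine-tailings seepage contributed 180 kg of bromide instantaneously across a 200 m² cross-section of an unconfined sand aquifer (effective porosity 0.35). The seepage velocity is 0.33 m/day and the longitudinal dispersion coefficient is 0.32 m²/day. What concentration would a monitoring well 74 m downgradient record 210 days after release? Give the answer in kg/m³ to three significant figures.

0.0815 kg/m³

For an instantaneous plane source, C(x,t) = M/(n_e·A·√(4πDt)) · exp(−(x−vt)²/(4Dt)), with n_e·A the pore (flow) area.
Plume center vt = 0.33 × 210 = 69.3 m, so the well at 74 m is 4.7 m downgradient of the peak.
√(4πDt) = 29.06 m, giving peak height M/(n_e·A·√(4πDt)) = 180/(0.35 × 200 × 29.06) = 0.08849 kg/m³.
(x−vt)²/(4Dt) = (4.7)²/(4 × 0.32 × 210) = 0.08218; exp(−0.08218) = 0.9211.
C = 0.08849 × 0.9211 = 0.0815 kg/m³.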